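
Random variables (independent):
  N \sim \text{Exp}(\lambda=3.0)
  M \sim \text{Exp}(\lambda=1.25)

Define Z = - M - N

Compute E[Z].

E[Z] = -1*E[N] - 1*E[M]
E[N] = 0.33333333
E[M] = 0.8
E[Z] = -1*0.33333333 - 1*0.8 = -1.1333333

-1.1333333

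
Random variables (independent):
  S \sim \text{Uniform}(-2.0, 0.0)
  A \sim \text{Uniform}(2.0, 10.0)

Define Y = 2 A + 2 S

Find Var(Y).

For independent RVs: Var(aX + bY) = a²Var(X) + b²Var(Y)
Var(S) = 0.33333333
Var(A) = 5.3333333
Var(Y) = 2²*0.33333333 + 2²*5.3333333
= 4*0.33333333 + 4*5.3333333 = 22.666667

22.666667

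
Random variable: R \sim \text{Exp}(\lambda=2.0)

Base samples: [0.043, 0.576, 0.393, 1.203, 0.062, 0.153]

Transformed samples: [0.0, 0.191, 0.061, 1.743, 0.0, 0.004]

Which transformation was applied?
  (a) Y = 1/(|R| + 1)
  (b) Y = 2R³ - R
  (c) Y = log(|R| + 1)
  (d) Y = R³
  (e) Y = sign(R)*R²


Checking option (d) Y = R³:
  R = 0.043 -> Y = 0.0 ✓
  R = 0.576 -> Y = 0.191 ✓
  R = 0.393 -> Y = 0.061 ✓
All samples match this transformation.

(d) R³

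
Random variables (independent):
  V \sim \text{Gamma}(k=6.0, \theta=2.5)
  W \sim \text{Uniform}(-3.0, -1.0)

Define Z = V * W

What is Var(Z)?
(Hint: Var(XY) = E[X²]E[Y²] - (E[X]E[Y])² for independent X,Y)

Var(XY) = E[X²]E[Y²] - (E[X]E[Y])²
E[V] = 15, Var(V) = 37.5
E[W] = -2, Var(W) = 0.33333333
E[V²] = 37.5 + 15² = 262.5
E[W²] = 0.33333333 + (-2)² = 4.3333333
Var(Z) = 262.5*4.3333333 - (15*(-2))²
= 1137.5 - 900 = 237.5

237.5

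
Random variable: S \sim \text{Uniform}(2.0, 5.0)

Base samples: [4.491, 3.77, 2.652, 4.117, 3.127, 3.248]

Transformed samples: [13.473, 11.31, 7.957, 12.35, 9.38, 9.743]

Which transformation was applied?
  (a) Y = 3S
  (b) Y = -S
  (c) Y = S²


Checking option (a) Y = 3S:
  S = 4.491 -> Y = 13.473 ✓
  S = 3.77 -> Y = 11.31 ✓
  S = 2.652 -> Y = 7.957 ✓
All samples match this transformation.

(a) 3S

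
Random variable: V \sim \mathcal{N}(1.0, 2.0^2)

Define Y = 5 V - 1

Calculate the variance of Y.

For Y = aV + b: Var(Y) = a² * Var(V)
Var(V) = 2.0^2 = 4
Var(Y) = 5² * 4 = 25 * 4 = 100

100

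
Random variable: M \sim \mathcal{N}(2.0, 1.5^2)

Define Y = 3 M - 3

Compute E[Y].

For Y = 3M - 3:
E[Y] = 3 * E[M] - 3
E[M] = 2.0 = 2
E[Y] = 3 * 2 - 3 = 3

3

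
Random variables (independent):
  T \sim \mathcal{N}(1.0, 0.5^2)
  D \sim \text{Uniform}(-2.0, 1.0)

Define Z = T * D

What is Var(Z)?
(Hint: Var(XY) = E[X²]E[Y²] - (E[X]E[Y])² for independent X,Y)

Var(XY) = E[X²]E[Y²] - (E[X]E[Y])²
E[T] = 1, Var(T) = 0.25
E[D] = -0.5, Var(D) = 0.75
E[T²] = 0.25 + 1² = 1.25
E[D²] = 0.75 + (-0.5)² = 1
Var(Z) = 1.25*1 - (1*(-0.5))²
= 1.25 - 0.25 = 1

1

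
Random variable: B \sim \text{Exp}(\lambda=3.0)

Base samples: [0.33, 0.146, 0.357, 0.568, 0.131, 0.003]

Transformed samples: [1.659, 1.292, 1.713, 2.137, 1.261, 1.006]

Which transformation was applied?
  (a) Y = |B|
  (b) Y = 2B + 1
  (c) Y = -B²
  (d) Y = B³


Checking option (b) Y = 2B + 1:
  B = 0.33 -> Y = 1.659 ✓
  B = 0.146 -> Y = 1.292 ✓
  B = 0.357 -> Y = 1.713 ✓
All samples match this transformation.

(b) 2B + 1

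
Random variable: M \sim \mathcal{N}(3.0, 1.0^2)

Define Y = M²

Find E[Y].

Using E[X²] = Var(X) + (E[X])²:
E[M] = 3
Var(M) = 1.0^2 = 1
E[M²] = 1 + 3² = 1 + 9 = 10

10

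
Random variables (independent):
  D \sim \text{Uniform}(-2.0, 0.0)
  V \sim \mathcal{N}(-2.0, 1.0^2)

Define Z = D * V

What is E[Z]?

For independent RVs: E[XY] = E[X]*E[Y]
E[D] = -1
E[V] = -2
E[Z] = -1 * (-2) = 2

2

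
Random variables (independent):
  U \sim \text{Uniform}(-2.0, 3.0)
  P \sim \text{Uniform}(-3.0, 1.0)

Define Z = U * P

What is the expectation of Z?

For independent RVs: E[XY] = E[X]*E[Y]
E[U] = 0.5
E[P] = -1
E[Z] = 0.5 * (-1) = -0.5

-0.5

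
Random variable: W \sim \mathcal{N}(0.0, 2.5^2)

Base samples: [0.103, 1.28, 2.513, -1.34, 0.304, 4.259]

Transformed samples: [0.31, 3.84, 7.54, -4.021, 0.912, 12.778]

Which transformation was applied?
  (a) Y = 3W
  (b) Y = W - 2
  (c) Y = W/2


Checking option (a) Y = 3W:
  W = 0.103 -> Y = 0.31 ✓
  W = 1.28 -> Y = 3.84 ✓
  W = 2.513 -> Y = 7.54 ✓
All samples match this transformation.

(a) 3W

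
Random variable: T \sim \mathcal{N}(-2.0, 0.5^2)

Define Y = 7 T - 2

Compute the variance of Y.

For Y = aT + b: Var(Y) = a² * Var(T)
Var(T) = 0.5^2 = 0.25
Var(Y) = 7² * 0.25 = 49 * 0.25 = 12.25

12.25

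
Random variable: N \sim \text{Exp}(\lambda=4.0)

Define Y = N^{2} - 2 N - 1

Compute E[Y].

E[Y] = 1*E[N²] - 2*E[N] - 1
E[N] = 0.25
E[N²] = Var(N) + (E[N])² = 0.0625 + 0.0625 = 0.125
E[Y] = 1*0.125 - 2*0.25 - 1 = -1.375

-1.375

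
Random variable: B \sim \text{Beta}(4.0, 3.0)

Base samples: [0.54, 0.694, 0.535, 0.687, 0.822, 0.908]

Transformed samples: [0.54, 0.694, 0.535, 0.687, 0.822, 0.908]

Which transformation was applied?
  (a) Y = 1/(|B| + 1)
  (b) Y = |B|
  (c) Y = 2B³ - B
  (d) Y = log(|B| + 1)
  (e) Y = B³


Checking option (b) Y = |B|:
  B = 0.54 -> Y = 0.54 ✓
  B = 0.694 -> Y = 0.694 ✓
  B = 0.535 -> Y = 0.535 ✓
All samples match this transformation.

(b) |B|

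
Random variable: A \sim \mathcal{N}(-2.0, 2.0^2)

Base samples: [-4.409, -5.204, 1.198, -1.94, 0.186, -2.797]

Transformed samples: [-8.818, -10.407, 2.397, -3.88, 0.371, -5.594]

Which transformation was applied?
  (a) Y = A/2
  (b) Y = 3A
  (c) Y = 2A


Checking option (c) Y = 2A:
  A = -4.409 -> Y = -8.818 ✓
  A = -5.204 -> Y = -10.407 ✓
  A = 1.198 -> Y = 2.397 ✓
All samples match this transformation.

(c) 2A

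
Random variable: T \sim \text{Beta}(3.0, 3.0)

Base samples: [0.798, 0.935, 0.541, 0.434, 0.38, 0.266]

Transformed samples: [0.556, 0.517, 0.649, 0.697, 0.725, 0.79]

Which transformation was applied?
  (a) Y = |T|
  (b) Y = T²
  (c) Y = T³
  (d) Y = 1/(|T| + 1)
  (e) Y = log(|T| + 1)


Checking option (d) Y = 1/(|T| + 1):
  T = 0.798 -> Y = 0.556 ✓
  T = 0.935 -> Y = 0.517 ✓
  T = 0.541 -> Y = 0.649 ✓
All samples match this transformation.

(d) 1/(|T| + 1)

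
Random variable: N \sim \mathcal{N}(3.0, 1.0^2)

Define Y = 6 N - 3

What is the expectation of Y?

For Y = 6N - 3:
E[Y] = 6 * E[N] - 3
E[N] = 3.0 = 3
E[Y] = 6 * 3 - 3 = 15

15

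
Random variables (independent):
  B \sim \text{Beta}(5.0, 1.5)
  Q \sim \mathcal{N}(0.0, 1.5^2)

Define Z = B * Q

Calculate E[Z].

For independent RVs: E[XY] = E[X]*E[Y]
E[B] = 0.76923077
E[Q] = 0
E[Z] = 0.76923077 * 0 = 0

0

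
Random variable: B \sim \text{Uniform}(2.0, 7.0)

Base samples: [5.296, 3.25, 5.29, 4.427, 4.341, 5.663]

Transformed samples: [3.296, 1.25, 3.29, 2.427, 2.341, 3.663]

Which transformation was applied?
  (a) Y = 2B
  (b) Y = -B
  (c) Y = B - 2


Checking option (c) Y = B - 2:
  B = 5.296 -> Y = 3.296 ✓
  B = 3.25 -> Y = 1.25 ✓
  B = 5.29 -> Y = 3.29 ✓
All samples match this transformation.

(c) B - 2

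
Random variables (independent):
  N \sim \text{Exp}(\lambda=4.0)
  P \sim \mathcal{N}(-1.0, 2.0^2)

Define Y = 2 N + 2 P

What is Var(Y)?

For independent RVs: Var(aX + bY) = a²Var(X) + b²Var(Y)
Var(N) = 0.0625
Var(P) = 4
Var(Y) = 2²*0.0625 + 2²*4
= 4*0.0625 + 4*4 = 16.25

16.25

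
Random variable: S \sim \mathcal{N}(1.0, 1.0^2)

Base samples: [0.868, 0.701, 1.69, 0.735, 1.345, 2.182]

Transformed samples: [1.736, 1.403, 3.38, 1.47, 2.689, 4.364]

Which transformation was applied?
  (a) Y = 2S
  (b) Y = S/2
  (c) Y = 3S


Checking option (a) Y = 2S:
  S = 0.868 -> Y = 1.736 ✓
  S = 0.701 -> Y = 1.403 ✓
  S = 1.69 -> Y = 3.38 ✓
All samples match this transformation.

(a) 2S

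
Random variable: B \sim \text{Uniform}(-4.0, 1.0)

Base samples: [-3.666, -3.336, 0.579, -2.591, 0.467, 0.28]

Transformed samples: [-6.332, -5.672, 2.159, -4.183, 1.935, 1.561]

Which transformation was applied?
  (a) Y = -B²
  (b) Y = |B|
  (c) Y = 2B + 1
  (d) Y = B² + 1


Checking option (c) Y = 2B + 1:
  B = -3.666 -> Y = -6.332 ✓
  B = -3.336 -> Y = -5.672 ✓
  B = 0.579 -> Y = 2.159 ✓
All samples match this transformation.

(c) 2B + 1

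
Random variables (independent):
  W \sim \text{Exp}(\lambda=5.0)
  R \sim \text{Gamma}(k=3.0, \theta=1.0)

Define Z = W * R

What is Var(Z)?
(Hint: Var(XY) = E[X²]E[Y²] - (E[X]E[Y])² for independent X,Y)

Var(XY) = E[X²]E[Y²] - (E[X]E[Y])²
E[W] = 0.2, Var(W) = 0.04
E[R] = 3, Var(R) = 3
E[W²] = 0.04 + 0.2² = 0.08
E[R²] = 3 + 3² = 12
Var(Z) = 0.08*12 - (0.2*3)²
= 0.96 - 0.36 = 0.6

0.6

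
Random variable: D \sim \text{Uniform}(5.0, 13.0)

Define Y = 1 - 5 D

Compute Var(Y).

For Y = aD + b: Var(Y) = a² * Var(D)
Var(D) = (13 - 5)^2/12 = 5.3333333
Var(Y) = (-5)² * 5.3333333 = 25 * 5.3333333 = 133.33333

133.33333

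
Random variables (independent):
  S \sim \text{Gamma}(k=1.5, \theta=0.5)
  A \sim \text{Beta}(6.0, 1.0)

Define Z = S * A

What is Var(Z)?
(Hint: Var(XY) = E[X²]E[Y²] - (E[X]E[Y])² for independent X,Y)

Var(XY) = E[X²]E[Y²] - (E[X]E[Y])²
E[S] = 0.75, Var(S) = 0.375
E[A] = 0.85714286, Var(A) = 0.015306122
E[S²] = 0.375 + 0.75² = 0.9375
E[A²] = 0.015306122 + 0.85714286² = 0.75
Var(Z) = 0.9375*0.75 - (0.75*0.85714286)²
= 0.703125 - 0.41326531 = 0.28985969

0.28985969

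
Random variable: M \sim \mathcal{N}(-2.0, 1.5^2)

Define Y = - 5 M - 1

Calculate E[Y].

For Y = -5M - 1:
E[Y] = -5 * E[M] - 1
E[M] = -2.0 = -2
E[Y] = -5 * (-2) - 1 = 9

9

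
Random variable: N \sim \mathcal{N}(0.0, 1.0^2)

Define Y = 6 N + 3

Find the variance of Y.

For Y = aN + b: Var(Y) = a² * Var(N)
Var(N) = 1.0^2 = 1
Var(Y) = 6² * 1 = 36 * 1 = 36

36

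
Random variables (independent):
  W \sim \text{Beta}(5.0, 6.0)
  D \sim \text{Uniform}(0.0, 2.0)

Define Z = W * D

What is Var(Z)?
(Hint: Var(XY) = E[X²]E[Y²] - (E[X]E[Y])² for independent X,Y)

Var(XY) = E[X²]E[Y²] - (E[X]E[Y])²
E[W] = 0.45454545, Var(W) = 0.020661157
E[D] = 1, Var(D) = 0.33333333
E[W²] = 0.020661157 + 0.45454545² = 0.22727273
E[D²] = 0.33333333 + 1² = 1.3333333
Var(Z) = 0.22727273*1.3333333 - (0.45454545*1)²
= 0.3030303 - 0.20661157 = 0.096418733

0.096418733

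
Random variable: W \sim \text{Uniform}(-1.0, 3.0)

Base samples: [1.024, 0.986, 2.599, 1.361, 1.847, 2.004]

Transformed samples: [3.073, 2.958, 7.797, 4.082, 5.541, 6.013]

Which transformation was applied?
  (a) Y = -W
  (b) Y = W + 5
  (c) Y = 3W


Checking option (c) Y = 3W:
  W = 1.024 -> Y = 3.073 ✓
  W = 0.986 -> Y = 2.958 ✓
  W = 2.599 -> Y = 7.797 ✓
All samples match this transformation.

(c) 3W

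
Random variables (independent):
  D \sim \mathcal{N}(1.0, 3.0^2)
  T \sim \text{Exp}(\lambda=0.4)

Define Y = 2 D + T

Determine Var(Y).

For independent RVs: Var(aX + bY) = a²Var(X) + b²Var(Y)
Var(D) = 9
Var(T) = 6.25
Var(Y) = 2²*9 + 1²*6.25
= 4*9 + 1*6.25 = 42.25

42.25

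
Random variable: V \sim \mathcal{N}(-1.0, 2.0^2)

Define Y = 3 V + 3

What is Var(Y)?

For Y = aV + b: Var(Y) = a² * Var(V)
Var(V) = 2.0^2 = 4
Var(Y) = 3² * 4 = 9 * 4 = 36

36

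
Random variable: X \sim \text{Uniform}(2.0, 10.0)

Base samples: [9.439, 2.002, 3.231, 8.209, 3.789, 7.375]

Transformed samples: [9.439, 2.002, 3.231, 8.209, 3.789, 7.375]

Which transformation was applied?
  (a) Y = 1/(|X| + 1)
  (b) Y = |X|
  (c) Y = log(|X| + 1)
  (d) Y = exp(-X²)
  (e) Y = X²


Checking option (b) Y = |X|:
  X = 9.439 -> Y = 9.439 ✓
  X = 2.002 -> Y = 2.002 ✓
  X = 3.231 -> Y = 3.231 ✓
All samples match this transformation.

(b) |X|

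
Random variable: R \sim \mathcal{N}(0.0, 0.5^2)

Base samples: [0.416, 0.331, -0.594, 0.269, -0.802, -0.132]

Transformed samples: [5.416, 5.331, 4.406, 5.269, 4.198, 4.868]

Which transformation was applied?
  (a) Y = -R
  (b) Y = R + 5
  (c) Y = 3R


Checking option (b) Y = R + 5:
  R = 0.416 -> Y = 5.416 ✓
  R = 0.331 -> Y = 5.331 ✓
  R = -0.594 -> Y = 4.406 ✓
All samples match this transformation.

(b) R + 5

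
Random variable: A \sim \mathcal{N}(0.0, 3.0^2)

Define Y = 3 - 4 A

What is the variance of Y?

For Y = aA + b: Var(Y) = a² * Var(A)
Var(A) = 3.0^2 = 9
Var(Y) = (-4)² * 9 = 16 * 9 = 144

144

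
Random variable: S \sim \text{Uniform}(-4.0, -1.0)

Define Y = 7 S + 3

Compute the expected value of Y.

For Y = 7S + 3:
E[Y] = 7 * E[S] + 3
E[S] = (-4 - 1)/2 = -2.5
E[Y] = 7 * (-2.5) + 3 = -14.5

-14.5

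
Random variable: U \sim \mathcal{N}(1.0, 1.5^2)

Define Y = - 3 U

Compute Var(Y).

For Y = aU + b: Var(Y) = a² * Var(U)
Var(U) = 1.5^2 = 2.25
Var(Y) = (-3)² * 2.25 = 9 * 2.25 = 20.25

20.25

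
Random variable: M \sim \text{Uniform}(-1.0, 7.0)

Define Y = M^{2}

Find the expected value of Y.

E[Y] = 1*E[M²]
E[M] = 3
E[M²] = Var(M) + (E[M])² = 5.3333333 + 9 = 14.333333
E[Y] = 1*14.333333 = 14.333333

14.333333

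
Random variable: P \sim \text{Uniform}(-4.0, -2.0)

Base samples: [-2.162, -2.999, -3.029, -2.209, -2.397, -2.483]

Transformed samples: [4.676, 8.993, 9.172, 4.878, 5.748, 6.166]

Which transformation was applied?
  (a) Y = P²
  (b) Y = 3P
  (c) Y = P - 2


Checking option (a) Y = P²:
  P = -2.162 -> Y = 4.676 ✓
  P = -2.999 -> Y = 8.993 ✓
  P = -3.029 -> Y = 9.172 ✓
All samples match this transformation.

(a) P²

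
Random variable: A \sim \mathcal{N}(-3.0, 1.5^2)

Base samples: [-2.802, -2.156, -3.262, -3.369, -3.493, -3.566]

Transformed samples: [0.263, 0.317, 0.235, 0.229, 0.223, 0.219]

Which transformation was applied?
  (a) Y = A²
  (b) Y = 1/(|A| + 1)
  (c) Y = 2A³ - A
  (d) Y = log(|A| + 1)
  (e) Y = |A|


Checking option (b) Y = 1/(|A| + 1):
  A = -2.802 -> Y = 0.263 ✓
  A = -2.156 -> Y = 0.317 ✓
  A = -3.262 -> Y = 0.235 ✓
All samples match this transformation.

(b) 1/(|A| + 1)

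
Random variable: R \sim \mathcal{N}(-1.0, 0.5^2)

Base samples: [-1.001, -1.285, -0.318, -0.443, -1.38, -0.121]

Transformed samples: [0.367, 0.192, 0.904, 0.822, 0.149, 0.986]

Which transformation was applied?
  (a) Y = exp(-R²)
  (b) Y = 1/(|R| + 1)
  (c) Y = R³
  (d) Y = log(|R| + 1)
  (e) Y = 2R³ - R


Checking option (a) Y = exp(-R²):
  R = -1.001 -> Y = 0.367 ✓
  R = -1.285 -> Y = 0.192 ✓
  R = -0.318 -> Y = 0.904 ✓
All samples match this transformation.

(a) exp(-R²)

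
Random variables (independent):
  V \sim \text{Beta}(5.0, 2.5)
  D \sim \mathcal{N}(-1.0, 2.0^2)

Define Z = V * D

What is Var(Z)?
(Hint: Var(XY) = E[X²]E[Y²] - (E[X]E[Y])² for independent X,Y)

Var(XY) = E[X²]E[Y²] - (E[X]E[Y])²
E[V] = 0.66666667, Var(V) = 0.026143791
E[D] = -1, Var(D) = 4
E[V²] = 0.026143791 + 0.66666667² = 0.47058824
E[D²] = 4 + (-1)² = 5
Var(Z) = 0.47058824*5 - (0.66666667*(-1))²
= 2.3529412 - 0.44444444 = 1.9084967

1.9084967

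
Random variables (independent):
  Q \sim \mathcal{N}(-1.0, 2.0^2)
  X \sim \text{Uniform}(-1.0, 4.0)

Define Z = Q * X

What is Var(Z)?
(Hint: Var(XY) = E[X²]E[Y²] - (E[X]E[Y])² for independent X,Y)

Var(XY) = E[X²]E[Y²] - (E[X]E[Y])²
E[Q] = -1, Var(Q) = 4
E[X] = 1.5, Var(X) = 2.0833333
E[Q²] = 4 + (-1)² = 5
E[X²] = 2.0833333 + 1.5² = 4.3333333
Var(Z) = 5*4.3333333 - (-1*1.5)²
= 21.666667 - 2.25 = 19.416667

19.416667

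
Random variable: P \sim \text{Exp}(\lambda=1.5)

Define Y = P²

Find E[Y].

Using E[X²] = Var(X) + (E[X])²:
E[P] = 0.66666667
Var(P) = 1/1.5^2 = 0.44444444
E[P²] = 0.44444444 + 0.66666667² = 0.44444444 + 0.44444444 = 0.88888889

0.88888889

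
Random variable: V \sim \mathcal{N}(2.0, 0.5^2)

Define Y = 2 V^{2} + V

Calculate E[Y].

E[Y] = 2*E[V²] + 1*E[V]
E[V] = 2
E[V²] = Var(V) + (E[V])² = 0.25 + 4 = 4.25
E[Y] = 2*4.25 + 1*2 = 10.5

10.5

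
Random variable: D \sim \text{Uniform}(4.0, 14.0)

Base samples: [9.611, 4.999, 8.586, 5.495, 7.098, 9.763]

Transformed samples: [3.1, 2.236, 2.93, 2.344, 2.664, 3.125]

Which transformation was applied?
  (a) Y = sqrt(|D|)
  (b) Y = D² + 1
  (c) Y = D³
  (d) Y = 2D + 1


Checking option (a) Y = sqrt(|D|):
  D = 9.611 -> Y = 3.1 ✓
  D = 4.999 -> Y = 2.236 ✓
  D = 8.586 -> Y = 2.93 ✓
All samples match this transformation.

(a) sqrt(|D|)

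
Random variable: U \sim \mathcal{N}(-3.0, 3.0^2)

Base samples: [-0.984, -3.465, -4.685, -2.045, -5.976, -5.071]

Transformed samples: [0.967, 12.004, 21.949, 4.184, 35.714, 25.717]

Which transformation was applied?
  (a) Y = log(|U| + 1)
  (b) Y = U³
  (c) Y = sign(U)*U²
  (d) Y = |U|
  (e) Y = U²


Checking option (e) Y = U²:
  U = -0.984 -> Y = 0.967 ✓
  U = -3.465 -> Y = 12.004 ✓
  U = -4.685 -> Y = 21.949 ✓
All samples match this transformation.

(e) U²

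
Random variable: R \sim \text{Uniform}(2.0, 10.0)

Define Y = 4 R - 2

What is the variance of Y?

For Y = aR + b: Var(Y) = a² * Var(R)
Var(R) = (10 - 2)^2/12 = 5.3333333
Var(Y) = 4² * 5.3333333 = 16 * 5.3333333 = 85.333333

85.333333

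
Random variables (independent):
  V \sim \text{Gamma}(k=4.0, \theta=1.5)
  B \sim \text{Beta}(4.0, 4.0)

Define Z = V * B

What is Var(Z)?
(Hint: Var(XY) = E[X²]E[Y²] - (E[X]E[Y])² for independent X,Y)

Var(XY) = E[X²]E[Y²] - (E[X]E[Y])²
E[V] = 6, Var(V) = 9
E[B] = 0.5, Var(B) = 0.027777778
E[V²] = 9 + 6² = 45
E[B²] = 0.027777778 + 0.5² = 0.27777778
Var(Z) = 45*0.27777778 - (6*0.5)²
= 12.5 - 9 = 3.5

3.5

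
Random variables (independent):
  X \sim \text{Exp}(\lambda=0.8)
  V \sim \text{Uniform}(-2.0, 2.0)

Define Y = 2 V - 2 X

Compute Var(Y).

For independent RVs: Var(aX + bY) = a²Var(X) + b²Var(Y)
Var(X) = 1.5625
Var(V) = 1.3333333
Var(Y) = (-2)²*1.5625 + 2²*1.3333333
= 4*1.5625 + 4*1.3333333 = 11.583333

11.583333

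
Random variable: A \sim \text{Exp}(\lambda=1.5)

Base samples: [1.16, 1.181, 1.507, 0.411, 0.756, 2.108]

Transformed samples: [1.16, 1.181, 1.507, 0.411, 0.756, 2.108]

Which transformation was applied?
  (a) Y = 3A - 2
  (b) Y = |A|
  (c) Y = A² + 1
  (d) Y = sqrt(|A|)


Checking option (b) Y = |A|:
  A = 1.16 -> Y = 1.16 ✓
  A = 1.181 -> Y = 1.181 ✓
  A = 1.507 -> Y = 1.507 ✓
All samples match this transformation.

(b) |A|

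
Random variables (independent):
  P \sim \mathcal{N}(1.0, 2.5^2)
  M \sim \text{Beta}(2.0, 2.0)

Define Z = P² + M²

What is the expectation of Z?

E[Z] = E[P²] + E[M²]
E[P²] = Var(P) + E[P]² = 6.25 + 1 = 7.25
E[M²] = Var(M) + E[M]² = 0.05 + 0.25 = 0.3
E[Z] = 7.25 + 0.3 = 7.55

7.55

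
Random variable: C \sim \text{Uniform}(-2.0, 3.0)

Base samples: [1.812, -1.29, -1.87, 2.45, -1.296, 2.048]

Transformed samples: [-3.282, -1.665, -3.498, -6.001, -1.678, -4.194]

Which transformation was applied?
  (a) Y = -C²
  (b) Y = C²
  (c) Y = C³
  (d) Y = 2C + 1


Checking option (a) Y = -C²:
  C = 1.812 -> Y = -3.282 ✓
  C = -1.29 -> Y = -1.665 ✓
  C = -1.87 -> Y = -3.498 ✓
All samples match this transformation.

(a) -C²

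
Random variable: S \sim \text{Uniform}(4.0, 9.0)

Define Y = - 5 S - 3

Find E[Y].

For Y = -5S - 3:
E[Y] = -5 * E[S] - 3
E[S] = (4 + 9)/2 = 6.5
E[Y] = -5 * 6.5 - 3 = -35.5

-35.5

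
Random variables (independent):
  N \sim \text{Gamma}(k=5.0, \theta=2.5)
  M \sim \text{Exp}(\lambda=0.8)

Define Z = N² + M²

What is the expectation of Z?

E[Z] = E[N²] + E[M²]
E[N²] = Var(N) + E[N]² = 31.25 + 156.25 = 187.5
E[M²] = Var(M) + E[M]² = 1.5625 + 1.5625 = 3.125
E[Z] = 187.5 + 3.125 = 190.625

190.625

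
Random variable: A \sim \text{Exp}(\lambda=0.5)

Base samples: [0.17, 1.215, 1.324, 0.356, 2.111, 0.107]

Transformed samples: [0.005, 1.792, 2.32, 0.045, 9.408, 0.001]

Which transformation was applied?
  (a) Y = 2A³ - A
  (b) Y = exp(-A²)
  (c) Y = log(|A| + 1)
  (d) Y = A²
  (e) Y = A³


Checking option (e) Y = A³:
  A = 0.17 -> Y = 0.005 ✓
  A = 1.215 -> Y = 1.792 ✓
  A = 1.324 -> Y = 2.32 ✓
All samples match this transformation.

(e) A³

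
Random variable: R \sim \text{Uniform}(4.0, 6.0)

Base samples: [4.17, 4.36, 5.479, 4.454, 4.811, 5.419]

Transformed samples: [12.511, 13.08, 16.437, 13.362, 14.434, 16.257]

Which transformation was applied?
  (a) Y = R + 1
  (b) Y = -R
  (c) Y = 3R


Checking option (c) Y = 3R:
  R = 4.17 -> Y = 12.511 ✓
  R = 4.36 -> Y = 13.08 ✓
  R = 5.479 -> Y = 16.437 ✓
All samples match this transformation.

(c) 3R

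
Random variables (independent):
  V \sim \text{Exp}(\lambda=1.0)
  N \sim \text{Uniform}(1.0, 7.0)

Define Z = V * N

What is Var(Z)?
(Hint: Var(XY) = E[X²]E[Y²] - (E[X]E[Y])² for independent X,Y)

Var(XY) = E[X²]E[Y²] - (E[X]E[Y])²
E[V] = 1, Var(V) = 1
E[N] = 4, Var(N) = 3
E[V²] = 1 + 1² = 2
E[N²] = 3 + 4² = 19
Var(Z) = 2*19 - (1*4)²
= 38 - 16 = 22

22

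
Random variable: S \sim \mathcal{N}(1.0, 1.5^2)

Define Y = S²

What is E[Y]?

E[S²] = Var(S) + (E[S])² = 2.25 + 1 = 3.25

3.25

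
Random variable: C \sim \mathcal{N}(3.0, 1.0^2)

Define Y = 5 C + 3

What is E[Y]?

For Y = 5C + 3:
E[Y] = 5 * E[C] + 3
E[C] = 3.0 = 3
E[Y] = 5 * 3 + 3 = 18

18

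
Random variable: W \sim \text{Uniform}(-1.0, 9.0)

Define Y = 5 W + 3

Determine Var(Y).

For Y = aW + b: Var(Y) = a² * Var(W)
Var(W) = (9 + 1)^2/12 = 8.3333333
Var(Y) = 5² * 8.3333333 = 25 * 8.3333333 = 208.33333

208.33333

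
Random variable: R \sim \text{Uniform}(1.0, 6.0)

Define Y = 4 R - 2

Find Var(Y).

For Y = aR + b: Var(Y) = a² * Var(R)
Var(R) = (6 - 1)^2/12 = 2.0833333
Var(Y) = 4² * 2.0833333 = 16 * 2.0833333 = 33.333333

33.333333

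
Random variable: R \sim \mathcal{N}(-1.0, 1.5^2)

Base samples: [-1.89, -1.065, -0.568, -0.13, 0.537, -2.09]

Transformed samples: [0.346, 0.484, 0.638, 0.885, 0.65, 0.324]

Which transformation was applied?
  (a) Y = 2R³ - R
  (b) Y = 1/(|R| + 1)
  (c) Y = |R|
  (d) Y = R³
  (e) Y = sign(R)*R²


Checking option (b) Y = 1/(|R| + 1):
  R = -1.89 -> Y = 0.346 ✓
  R = -1.065 -> Y = 0.484 ✓
  R = -0.568 -> Y = 0.638 ✓
All samples match this transformation.

(b) 1/(|R| + 1)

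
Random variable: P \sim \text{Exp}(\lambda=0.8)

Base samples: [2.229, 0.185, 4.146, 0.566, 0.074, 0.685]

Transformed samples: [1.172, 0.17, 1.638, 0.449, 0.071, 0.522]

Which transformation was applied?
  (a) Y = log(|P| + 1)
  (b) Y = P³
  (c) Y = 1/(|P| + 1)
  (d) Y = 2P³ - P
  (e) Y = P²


Checking option (a) Y = log(|P| + 1):
  P = 2.229 -> Y = 1.172 ✓
  P = 0.185 -> Y = 0.17 ✓
  P = 4.146 -> Y = 1.638 ✓
All samples match this transformation.

(a) log(|P| + 1)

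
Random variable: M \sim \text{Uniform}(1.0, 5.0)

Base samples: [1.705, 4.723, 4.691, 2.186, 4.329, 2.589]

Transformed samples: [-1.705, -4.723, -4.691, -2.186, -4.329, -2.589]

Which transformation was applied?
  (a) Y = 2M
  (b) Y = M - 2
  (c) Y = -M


Checking option (c) Y = -M:
  M = 1.705 -> Y = -1.705 ✓
  M = 4.723 -> Y = -4.723 ✓
  M = 4.691 -> Y = -4.691 ✓
All samples match this transformation.

(c) -M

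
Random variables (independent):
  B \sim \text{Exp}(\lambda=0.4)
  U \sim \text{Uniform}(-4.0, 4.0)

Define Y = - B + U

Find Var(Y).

For independent RVs: Var(aX + bY) = a²Var(X) + b²Var(Y)
Var(B) = 6.25
Var(U) = 5.3333333
Var(Y) = (-1)²*6.25 + 1²*5.3333333
= 1*6.25 + 1*5.3333333 = 11.583333

11.583333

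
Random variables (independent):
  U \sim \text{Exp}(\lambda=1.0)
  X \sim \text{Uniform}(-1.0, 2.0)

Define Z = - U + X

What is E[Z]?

E[Z] = -1*E[U] + 1*E[X]
E[U] = 1
E[X] = 0.5
E[Z] = -1*1 + 1*0.5 = -0.5

-0.5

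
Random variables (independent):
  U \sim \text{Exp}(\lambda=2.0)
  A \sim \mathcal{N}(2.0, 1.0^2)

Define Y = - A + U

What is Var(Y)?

For independent RVs: Var(aX + bY) = a²Var(X) + b²Var(Y)
Var(U) = 0.25
Var(A) = 1
Var(Y) = 1²*0.25 + (-1)²*1
= 1*0.25 + 1*1 = 1.25

1.25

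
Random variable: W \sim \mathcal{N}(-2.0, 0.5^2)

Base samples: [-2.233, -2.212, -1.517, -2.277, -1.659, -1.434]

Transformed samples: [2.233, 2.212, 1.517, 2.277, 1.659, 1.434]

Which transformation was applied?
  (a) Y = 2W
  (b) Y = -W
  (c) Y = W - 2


Checking option (b) Y = -W:
  W = -2.233 -> Y = 2.233 ✓
  W = -2.212 -> Y = 2.212 ✓
  W = -1.517 -> Y = 1.517 ✓
All samples match this transformation.

(b) -W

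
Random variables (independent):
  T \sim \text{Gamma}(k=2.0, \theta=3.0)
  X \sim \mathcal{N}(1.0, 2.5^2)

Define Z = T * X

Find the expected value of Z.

For independent RVs: E[XY] = E[X]*E[Y]
E[T] = 6
E[X] = 1
E[Z] = 6 * 1 = 6

6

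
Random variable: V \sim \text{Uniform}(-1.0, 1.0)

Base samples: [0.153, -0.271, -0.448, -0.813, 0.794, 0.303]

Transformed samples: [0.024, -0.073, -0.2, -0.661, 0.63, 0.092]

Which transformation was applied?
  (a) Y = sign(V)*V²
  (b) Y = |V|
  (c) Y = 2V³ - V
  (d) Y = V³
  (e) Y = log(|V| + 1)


Checking option (a) Y = sign(V)*V²:
  V = 0.153 -> Y = 0.024 ✓
  V = -0.271 -> Y = -0.073 ✓
  V = -0.448 -> Y = -0.2 ✓
All samples match this transformation.

(a) sign(V)*V²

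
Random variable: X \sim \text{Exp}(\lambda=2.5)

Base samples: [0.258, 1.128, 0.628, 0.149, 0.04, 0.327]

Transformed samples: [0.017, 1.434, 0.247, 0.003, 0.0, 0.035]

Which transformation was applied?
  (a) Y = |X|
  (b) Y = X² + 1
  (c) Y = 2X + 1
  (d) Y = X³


Checking option (d) Y = X³:
  X = 0.258 -> Y = 0.017 ✓
  X = 1.128 -> Y = 1.434 ✓
  X = 0.628 -> Y = 0.247 ✓
All samples match this transformation.

(d) X³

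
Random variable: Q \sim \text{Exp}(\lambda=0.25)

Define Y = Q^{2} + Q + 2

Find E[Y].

E[Y] = 1*E[Q²] + 1*E[Q] + 2
E[Q] = 4
E[Q²] = Var(Q) + (E[Q])² = 16 + 16 = 32
E[Y] = 1*32 + 1*4 + 2 = 38

38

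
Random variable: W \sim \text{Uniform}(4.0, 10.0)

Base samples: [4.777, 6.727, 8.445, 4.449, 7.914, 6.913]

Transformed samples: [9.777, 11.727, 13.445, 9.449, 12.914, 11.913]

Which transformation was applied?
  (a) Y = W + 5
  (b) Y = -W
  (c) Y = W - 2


Checking option (a) Y = W + 5:
  W = 4.777 -> Y = 9.777 ✓
  W = 6.727 -> Y = 11.727 ✓
  W = 8.445 -> Y = 13.445 ✓
All samples match this transformation.

(a) W + 5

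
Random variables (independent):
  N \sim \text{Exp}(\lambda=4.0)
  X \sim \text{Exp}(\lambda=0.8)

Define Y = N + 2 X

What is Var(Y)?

For independent RVs: Var(aX + bY) = a²Var(X) + b²Var(Y)
Var(N) = 0.0625
Var(X) = 1.5625
Var(Y) = 1²*0.0625 + 2²*1.5625
= 1*0.0625 + 4*1.5625 = 6.3125

6.3125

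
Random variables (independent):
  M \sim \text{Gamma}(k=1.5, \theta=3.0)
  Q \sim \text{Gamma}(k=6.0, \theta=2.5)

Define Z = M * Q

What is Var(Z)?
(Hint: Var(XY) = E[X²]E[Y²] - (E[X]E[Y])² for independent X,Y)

Var(XY) = E[X²]E[Y²] - (E[X]E[Y])²
E[M] = 4.5, Var(M) = 13.5
E[Q] = 15, Var(Q) = 37.5
E[M²] = 13.5 + 4.5² = 33.75
E[Q²] = 37.5 + 15² = 262.5
Var(Z) = 33.75*262.5 - (4.5*15)²
= 8859.375 - 4556.25 = 4303.125

4303.125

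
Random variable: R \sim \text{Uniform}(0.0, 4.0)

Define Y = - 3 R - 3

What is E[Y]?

For Y = -3R - 3:
E[Y] = -3 * E[R] - 3
E[R] = (0 + 4)/2 = 2
E[Y] = -3 * 2 - 3 = -9

-9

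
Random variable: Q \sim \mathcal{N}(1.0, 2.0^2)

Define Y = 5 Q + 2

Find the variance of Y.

For Y = aQ + b: Var(Y) = a² * Var(Q)
Var(Q) = 2.0^2 = 4
Var(Y) = 5² * 4 = 25 * 4 = 100

100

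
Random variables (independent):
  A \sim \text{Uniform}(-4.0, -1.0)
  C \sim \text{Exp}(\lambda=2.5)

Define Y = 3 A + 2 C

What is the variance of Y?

For independent RVs: Var(aX + bY) = a²Var(X) + b²Var(Y)
Var(A) = 0.75
Var(C) = 0.16
Var(Y) = 3²*0.75 + 2²*0.16
= 9*0.75 + 4*0.16 = 7.39

7.39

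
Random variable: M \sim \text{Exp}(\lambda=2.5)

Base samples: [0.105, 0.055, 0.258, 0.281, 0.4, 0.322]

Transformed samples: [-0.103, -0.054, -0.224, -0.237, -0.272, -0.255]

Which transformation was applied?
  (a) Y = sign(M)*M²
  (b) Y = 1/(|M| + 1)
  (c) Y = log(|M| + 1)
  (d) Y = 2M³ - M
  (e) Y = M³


Checking option (d) Y = 2M³ - M:
  M = 0.105 -> Y = -0.103 ✓
  M = 0.055 -> Y = -0.054 ✓
  M = 0.258 -> Y = -0.224 ✓
All samples match this transformation.

(d) 2M³ - M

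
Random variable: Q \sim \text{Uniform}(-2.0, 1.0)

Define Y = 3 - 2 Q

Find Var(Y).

For Y = aQ + b: Var(Y) = a² * Var(Q)
Var(Q) = (1 + 2)^2/12 = 0.75
Var(Y) = (-2)² * 0.75 = 4 * 0.75 = 3

3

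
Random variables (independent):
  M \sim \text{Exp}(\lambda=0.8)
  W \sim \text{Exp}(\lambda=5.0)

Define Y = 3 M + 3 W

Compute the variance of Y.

For independent RVs: Var(aX + bY) = a²Var(X) + b²Var(Y)
Var(M) = 1.5625
Var(W) = 0.04
Var(Y) = 3²*1.5625 + 3²*0.04
= 9*1.5625 + 9*0.04 = 14.4225

14.4225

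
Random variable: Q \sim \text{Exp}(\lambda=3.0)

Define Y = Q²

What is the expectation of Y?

Using E[X²] = Var(X) + (E[X])²:
E[Q] = 0.33333333
Var(Q) = 1/3.0^2 = 0.11111111
E[Q²] = 0.11111111 + 0.33333333² = 0.11111111 + 0.11111111 = 0.22222222

0.22222222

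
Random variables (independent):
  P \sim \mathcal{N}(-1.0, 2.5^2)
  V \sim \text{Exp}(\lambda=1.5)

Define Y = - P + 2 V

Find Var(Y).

For independent RVs: Var(aX + bY) = a²Var(X) + b²Var(Y)
Var(P) = 6.25
Var(V) = 0.44444444
Var(Y) = (-1)²*6.25 + 2²*0.44444444
= 1*6.25 + 4*0.44444444 = 8.0277778

8.0277778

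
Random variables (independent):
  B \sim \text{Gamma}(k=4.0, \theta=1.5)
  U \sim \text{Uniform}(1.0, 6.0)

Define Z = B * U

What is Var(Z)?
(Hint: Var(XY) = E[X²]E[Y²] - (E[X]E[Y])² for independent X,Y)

Var(XY) = E[X²]E[Y²] - (E[X]E[Y])²
E[B] = 6, Var(B) = 9
E[U] = 3.5, Var(U) = 2.0833333
E[B²] = 9 + 6² = 45
E[U²] = 2.0833333 + 3.5² = 14.333333
Var(Z) = 45*14.333333 - (6*3.5)²
= 645 - 441 = 204

204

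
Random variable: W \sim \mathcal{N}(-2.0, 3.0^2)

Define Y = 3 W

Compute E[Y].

For Y = 3W:
E[Y] = 3 * E[W]
E[W] = -2.0 = -2
E[Y] = 3 * (-2) = -6

-6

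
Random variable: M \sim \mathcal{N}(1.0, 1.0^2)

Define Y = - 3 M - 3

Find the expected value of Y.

For Y = -3M - 3:
E[Y] = -3 * E[M] - 3
E[M] = 1.0 = 1
E[Y] = -3 * 1 - 3 = -6

-6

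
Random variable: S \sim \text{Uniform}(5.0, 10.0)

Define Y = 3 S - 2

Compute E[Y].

For Y = 3S - 2:
E[Y] = 3 * E[S] - 2
E[S] = (5 + 10)/2 = 7.5
E[Y] = 3 * 7.5 - 2 = 20.5

20.5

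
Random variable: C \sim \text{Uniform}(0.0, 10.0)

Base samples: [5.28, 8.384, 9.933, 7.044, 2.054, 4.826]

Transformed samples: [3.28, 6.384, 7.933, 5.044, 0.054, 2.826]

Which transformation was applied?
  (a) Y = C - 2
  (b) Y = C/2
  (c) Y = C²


Checking option (a) Y = C - 2:
  C = 5.28 -> Y = 3.28 ✓
  C = 8.384 -> Y = 6.384 ✓
  C = 9.933 -> Y = 7.933 ✓
All samples match this transformation.

(a) C - 2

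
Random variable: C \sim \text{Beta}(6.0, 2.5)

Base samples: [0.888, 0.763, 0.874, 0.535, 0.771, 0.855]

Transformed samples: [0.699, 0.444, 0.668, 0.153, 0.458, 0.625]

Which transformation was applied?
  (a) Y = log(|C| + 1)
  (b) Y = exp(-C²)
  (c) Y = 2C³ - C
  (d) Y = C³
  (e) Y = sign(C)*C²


Checking option (d) Y = C³:
  C = 0.888 -> Y = 0.699 ✓
  C = 0.763 -> Y = 0.444 ✓
  C = 0.874 -> Y = 0.668 ✓
All samples match this transformation.

(d) C³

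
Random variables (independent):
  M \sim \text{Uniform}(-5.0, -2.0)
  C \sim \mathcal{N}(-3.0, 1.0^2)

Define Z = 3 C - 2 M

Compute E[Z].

E[Z] = -2*E[M] + 3*E[C]
E[M] = -3.5
E[C] = -3
E[Z] = -2*(-3.5) + 3*(-3) = -2

-2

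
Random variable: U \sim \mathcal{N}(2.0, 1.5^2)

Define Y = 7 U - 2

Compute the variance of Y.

For Y = aU + b: Var(Y) = a² * Var(U)
Var(U) = 1.5^2 = 2.25
Var(Y) = 7² * 2.25 = 49 * 2.25 = 110.25

110.25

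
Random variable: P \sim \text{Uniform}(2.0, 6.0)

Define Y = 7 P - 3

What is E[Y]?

For Y = 7P - 3:
E[Y] = 7 * E[P] - 3
E[P] = (2 + 6)/2 = 4
E[Y] = 7 * 4 - 3 = 25

25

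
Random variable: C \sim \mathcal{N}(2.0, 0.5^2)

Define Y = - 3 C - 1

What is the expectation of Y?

For Y = -3C - 1:
E[Y] = -3 * E[C] - 1
E[C] = 2.0 = 2
E[Y] = -3 * 2 - 1 = -7

-7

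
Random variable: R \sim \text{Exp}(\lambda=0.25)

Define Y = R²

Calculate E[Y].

E[R²] = Var(R) + (E[R])² = 16 + 16 = 32

32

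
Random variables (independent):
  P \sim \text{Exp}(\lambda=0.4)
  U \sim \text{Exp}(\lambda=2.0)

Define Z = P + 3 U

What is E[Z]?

E[Z] = 1*E[P] + 3*E[U]
E[P] = 2.5
E[U] = 0.5
E[Z] = 1*2.5 + 3*0.5 = 4

4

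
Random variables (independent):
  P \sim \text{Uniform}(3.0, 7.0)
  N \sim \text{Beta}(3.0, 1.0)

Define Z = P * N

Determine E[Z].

For independent RVs: E[XY] = E[X]*E[Y]
E[P] = 5
E[N] = 0.75
E[Z] = 5 * 0.75 = 3.75

3.75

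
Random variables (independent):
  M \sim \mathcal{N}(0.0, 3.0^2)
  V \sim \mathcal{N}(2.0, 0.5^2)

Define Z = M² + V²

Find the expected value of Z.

E[Z] = E[M²] + E[V²]
E[M²] = Var(M) + E[M]² = 9 + 0 = 9
E[V²] = Var(V) + E[V]² = 0.25 + 4 = 4.25
E[Z] = 9 + 4.25 = 13.25

13.25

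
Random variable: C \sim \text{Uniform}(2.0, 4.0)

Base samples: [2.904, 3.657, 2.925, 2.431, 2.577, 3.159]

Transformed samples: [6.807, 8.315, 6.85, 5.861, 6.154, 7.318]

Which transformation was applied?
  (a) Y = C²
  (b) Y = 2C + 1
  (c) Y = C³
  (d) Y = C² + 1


Checking option (b) Y = 2C + 1:
  C = 2.904 -> Y = 6.807 ✓
  C = 3.657 -> Y = 8.315 ✓
  C = 2.925 -> Y = 6.85 ✓
All samples match this transformation.

(b) 2C + 1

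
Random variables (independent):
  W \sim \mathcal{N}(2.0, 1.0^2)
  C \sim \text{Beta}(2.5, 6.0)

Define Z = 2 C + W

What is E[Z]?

E[Z] = 1*E[W] + 2*E[C]
E[W] = 2
E[C] = 0.29411765
E[Z] = 1*2 + 2*0.29411765 = 2.5882353

2.5882353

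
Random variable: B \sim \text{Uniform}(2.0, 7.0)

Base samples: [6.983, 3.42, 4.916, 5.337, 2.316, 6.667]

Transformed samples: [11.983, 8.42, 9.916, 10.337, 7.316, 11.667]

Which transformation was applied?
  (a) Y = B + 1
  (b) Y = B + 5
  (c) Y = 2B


Checking option (b) Y = B + 5:
  B = 6.983 -> Y = 11.983 ✓
  B = 3.42 -> Y = 8.42 ✓
  B = 4.916 -> Y = 9.916 ✓
All samples match this transformation.

(b) B + 5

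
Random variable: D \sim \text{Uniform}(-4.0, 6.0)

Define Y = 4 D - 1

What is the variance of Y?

For Y = aD + b: Var(Y) = a² * Var(D)
Var(D) = (6 + 4)^2/12 = 8.3333333
Var(Y) = 4² * 8.3333333 = 16 * 8.3333333 = 133.33333

133.33333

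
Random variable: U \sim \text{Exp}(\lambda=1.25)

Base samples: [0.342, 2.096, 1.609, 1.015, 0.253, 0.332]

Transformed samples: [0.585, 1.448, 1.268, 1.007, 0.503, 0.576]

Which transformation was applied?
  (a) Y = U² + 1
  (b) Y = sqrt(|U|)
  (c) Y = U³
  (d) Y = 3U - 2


Checking option (b) Y = sqrt(|U|):
  U = 0.342 -> Y = 0.585 ✓
  U = 2.096 -> Y = 1.448 ✓
  U = 1.609 -> Y = 1.268 ✓
All samples match this transformation.

(b) sqrt(|U|)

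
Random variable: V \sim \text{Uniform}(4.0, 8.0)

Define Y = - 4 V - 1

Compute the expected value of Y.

For Y = -4V - 1:
E[Y] = -4 * E[V] - 1
E[V] = (4 + 8)/2 = 6
E[Y] = -4 * 6 - 1 = -25

-25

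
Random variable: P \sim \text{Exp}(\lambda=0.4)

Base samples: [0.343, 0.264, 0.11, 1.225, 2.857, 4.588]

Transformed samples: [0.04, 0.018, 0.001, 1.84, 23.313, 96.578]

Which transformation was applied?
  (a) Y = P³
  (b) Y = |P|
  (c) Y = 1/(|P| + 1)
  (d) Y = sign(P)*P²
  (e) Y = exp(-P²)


Checking option (a) Y = P³:
  P = 0.343 -> Y = 0.04 ✓
  P = 0.264 -> Y = 0.018 ✓
  P = 0.11 -> Y = 0.001 ✓
All samples match this transformation.

(a) P³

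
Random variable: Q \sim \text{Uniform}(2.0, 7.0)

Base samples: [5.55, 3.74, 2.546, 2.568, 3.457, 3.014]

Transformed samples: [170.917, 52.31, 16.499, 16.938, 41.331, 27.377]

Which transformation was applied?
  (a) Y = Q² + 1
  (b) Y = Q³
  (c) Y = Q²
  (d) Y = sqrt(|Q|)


Checking option (b) Y = Q³:
  Q = 5.55 -> Y = 170.917 ✓
  Q = 3.74 -> Y = 52.31 ✓
  Q = 2.546 -> Y = 16.499 ✓
All samples match this transformation.

(b) Q³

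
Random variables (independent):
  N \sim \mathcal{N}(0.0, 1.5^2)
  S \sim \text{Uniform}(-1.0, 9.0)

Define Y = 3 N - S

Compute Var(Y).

For independent RVs: Var(aX + bY) = a²Var(X) + b²Var(Y)
Var(N) = 2.25
Var(S) = 8.3333333
Var(Y) = 3²*2.25 + (-1)²*8.3333333
= 9*2.25 + 1*8.3333333 = 28.583333

28.583333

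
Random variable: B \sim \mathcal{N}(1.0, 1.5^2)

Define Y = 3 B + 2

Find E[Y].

For Y = 3B + 2:
E[Y] = 3 * E[B] + 2
E[B] = 1.0 = 1
E[Y] = 3 * 1 + 2 = 5

5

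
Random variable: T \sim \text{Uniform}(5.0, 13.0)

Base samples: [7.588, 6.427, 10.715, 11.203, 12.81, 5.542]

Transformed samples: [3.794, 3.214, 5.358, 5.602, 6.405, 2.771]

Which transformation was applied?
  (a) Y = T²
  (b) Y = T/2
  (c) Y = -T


Checking option (b) Y = T/2:
  T = 7.588 -> Y = 3.794 ✓
  T = 6.427 -> Y = 3.214 ✓
  T = 10.715 -> Y = 5.358 ✓
All samples match this transformation.

(b) T/2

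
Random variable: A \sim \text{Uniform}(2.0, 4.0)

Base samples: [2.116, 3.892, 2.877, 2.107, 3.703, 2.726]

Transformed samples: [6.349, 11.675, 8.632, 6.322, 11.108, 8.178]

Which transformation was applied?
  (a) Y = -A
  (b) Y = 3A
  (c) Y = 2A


Checking option (b) Y = 3A:
  A = 2.116 -> Y = 6.349 ✓
  A = 3.892 -> Y = 11.675 ✓
  A = 2.877 -> Y = 8.632 ✓
All samples match this transformation.

(b) 3A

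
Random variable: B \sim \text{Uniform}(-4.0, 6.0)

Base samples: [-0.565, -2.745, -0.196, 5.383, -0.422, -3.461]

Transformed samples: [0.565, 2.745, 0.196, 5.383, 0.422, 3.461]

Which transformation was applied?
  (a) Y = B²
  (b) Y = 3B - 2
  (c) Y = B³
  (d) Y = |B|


Checking option (d) Y = |B|:
  B = -0.565 -> Y = 0.565 ✓
  B = -2.745 -> Y = 2.745 ✓
  B = -0.196 -> Y = 0.196 ✓
All samples match this transformation.

(d) |B|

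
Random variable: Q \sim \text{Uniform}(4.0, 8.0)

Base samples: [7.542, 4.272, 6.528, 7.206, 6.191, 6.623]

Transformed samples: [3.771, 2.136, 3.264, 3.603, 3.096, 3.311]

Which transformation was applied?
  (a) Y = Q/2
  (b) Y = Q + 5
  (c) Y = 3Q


Checking option (a) Y = Q/2:
  Q = 7.542 -> Y = 3.771 ✓
  Q = 4.272 -> Y = 2.136 ✓
  Q = 6.528 -> Y = 3.264 ✓
All samples match this transformation.

(a) Q/2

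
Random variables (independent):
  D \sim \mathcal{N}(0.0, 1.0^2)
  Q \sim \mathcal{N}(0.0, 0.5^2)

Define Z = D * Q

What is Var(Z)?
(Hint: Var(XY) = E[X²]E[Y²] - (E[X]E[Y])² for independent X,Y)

Var(XY) = E[X²]E[Y²] - (E[X]E[Y])²
E[D] = 0, Var(D) = 1
E[Q] = 0, Var(Q) = 0.25
E[D²] = 1 + 0² = 1
E[Q²] = 0.25 + 0² = 0.25
Var(Z) = 1*0.25 - (0*0)²
= 0.25 - 0 = 0.25

0.25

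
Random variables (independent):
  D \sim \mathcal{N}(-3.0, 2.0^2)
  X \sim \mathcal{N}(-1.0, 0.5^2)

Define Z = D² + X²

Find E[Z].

E[Z] = E[D²] + E[X²]
E[D²] = Var(D) + E[D]² = 4 + 9 = 13
E[X²] = Var(X) + E[X]² = 0.25 + 1 = 1.25
E[Z] = 13 + 1.25 = 14.25

14.25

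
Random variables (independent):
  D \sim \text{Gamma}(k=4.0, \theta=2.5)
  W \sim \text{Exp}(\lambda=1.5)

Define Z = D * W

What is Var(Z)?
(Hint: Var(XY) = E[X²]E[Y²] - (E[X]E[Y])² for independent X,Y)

Var(XY) = E[X²]E[Y²] - (E[X]E[Y])²
E[D] = 10, Var(D) = 25
E[W] = 0.66666667, Var(W) = 0.44444444
E[D²] = 25 + 10² = 125
E[W²] = 0.44444444 + 0.66666667² = 0.88888889
Var(Z) = 125*0.88888889 - (10*0.66666667)²
= 111.11111 - 44.444444 = 66.666667

66.666667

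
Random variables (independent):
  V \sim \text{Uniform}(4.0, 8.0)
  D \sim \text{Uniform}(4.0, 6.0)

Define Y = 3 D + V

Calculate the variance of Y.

For independent RVs: Var(aX + bY) = a²Var(X) + b²Var(Y)
Var(V) = 1.3333333
Var(D) = 0.33333333
Var(Y) = 1²*1.3333333 + 3²*0.33333333
= 1*1.3333333 + 9*0.33333333 = 4.3333333

4.3333333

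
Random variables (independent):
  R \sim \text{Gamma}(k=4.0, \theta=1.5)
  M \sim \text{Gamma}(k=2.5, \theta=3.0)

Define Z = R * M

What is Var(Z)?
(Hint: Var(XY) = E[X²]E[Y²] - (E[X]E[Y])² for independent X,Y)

Var(XY) = E[X²]E[Y²] - (E[X]E[Y])²
E[R] = 6, Var(R) = 9
E[M] = 7.5, Var(M) = 22.5
E[R²] = 9 + 6² = 45
E[M²] = 22.5 + 7.5² = 78.75
Var(Z) = 45*78.75 - (6*7.5)²
= 3543.75 - 2025 = 1518.75

1518.75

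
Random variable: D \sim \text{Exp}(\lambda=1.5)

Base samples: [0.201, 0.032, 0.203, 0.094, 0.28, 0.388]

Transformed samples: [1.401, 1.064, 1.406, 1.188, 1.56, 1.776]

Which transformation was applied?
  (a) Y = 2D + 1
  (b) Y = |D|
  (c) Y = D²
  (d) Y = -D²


Checking option (a) Y = 2D + 1:
  D = 0.201 -> Y = 1.401 ✓
  D = 0.032 -> Y = 1.064 ✓
  D = 0.203 -> Y = 1.406 ✓
All samples match this transformation.

(a) 2D + 1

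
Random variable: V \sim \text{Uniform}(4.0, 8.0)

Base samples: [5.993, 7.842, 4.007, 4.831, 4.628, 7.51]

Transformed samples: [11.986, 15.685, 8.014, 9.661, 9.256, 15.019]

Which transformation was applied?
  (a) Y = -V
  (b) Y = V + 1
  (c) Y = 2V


Checking option (c) Y = 2V:
  V = 5.993 -> Y = 11.986 ✓
  V = 7.842 -> Y = 15.685 ✓
  V = 4.007 -> Y = 8.014 ✓
All samples match this transformation.

(c) 2V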